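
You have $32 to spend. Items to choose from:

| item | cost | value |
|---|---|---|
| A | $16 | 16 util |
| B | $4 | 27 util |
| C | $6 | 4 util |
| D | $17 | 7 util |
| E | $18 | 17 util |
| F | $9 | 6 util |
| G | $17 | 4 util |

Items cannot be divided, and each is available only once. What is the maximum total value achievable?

This is a 0/1 knapsack; check combinations near the capacity.
- B+E+F: cost 4+18+9=31, value 27+17+6=50
- A+B+F: cost 16+4+9=29, value 16+27+6=49
- B+C+E: cost 4+6+18=28, value 27+4+17=48
Best: 50 util.

50 util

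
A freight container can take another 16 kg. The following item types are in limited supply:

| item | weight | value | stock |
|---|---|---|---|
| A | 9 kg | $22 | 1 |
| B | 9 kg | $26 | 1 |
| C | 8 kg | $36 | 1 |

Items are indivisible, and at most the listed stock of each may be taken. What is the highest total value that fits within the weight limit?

$36

Top feasible selections:
- 1×C: weight 8, value 36
- 1×B: weight 9, value 26
- 1×A: weight 9, value 22
Best: $36.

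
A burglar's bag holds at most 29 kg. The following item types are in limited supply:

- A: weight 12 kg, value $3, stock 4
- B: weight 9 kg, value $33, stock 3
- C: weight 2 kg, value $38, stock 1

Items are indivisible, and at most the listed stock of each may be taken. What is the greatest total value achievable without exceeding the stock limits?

Best selections within weight 29 and stock limits:
- 3×B + 1×C: weight 29, value 137
- 2×B + 1×C: weight 20, value 104
- 3×B: weight 27, value 99
- 1×A + 1×B + 1×C: weight 23, value 74
Best: $137.

$137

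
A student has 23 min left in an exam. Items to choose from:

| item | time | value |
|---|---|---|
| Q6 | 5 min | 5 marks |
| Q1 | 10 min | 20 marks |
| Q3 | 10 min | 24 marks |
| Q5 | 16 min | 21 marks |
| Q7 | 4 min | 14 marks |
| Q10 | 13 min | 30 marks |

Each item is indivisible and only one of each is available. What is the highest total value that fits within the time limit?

54 marks

This is a 0/1 knapsack; check combinations near the capacity.
- Q3+Q10: time 10+13=23, value 24+30=54
- Q1+Q10: time 10+13=23, value 20+30=50
- Q6+Q7+Q10: time 5+4+13=22, value 5+14+30=49
- Q7+Q10: time 4+13=17, value 14+30=44
Best: 54 marks.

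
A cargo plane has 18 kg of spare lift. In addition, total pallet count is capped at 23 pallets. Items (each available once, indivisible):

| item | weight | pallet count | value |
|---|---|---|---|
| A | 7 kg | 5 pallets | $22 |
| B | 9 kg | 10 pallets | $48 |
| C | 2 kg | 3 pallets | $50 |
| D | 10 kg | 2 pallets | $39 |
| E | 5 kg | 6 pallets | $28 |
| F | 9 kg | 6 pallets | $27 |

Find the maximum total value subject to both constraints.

$126

Feasible sets respecting both limits:
- B+C+E: weight 16, pallet count 19, value 126
- A+B+C: weight 18, pallet count 18, value 120
- C+D+E: weight 17, pallet count 11, value 117
- C+E+F: weight 16, pallet count 15, value 105
Best: $126.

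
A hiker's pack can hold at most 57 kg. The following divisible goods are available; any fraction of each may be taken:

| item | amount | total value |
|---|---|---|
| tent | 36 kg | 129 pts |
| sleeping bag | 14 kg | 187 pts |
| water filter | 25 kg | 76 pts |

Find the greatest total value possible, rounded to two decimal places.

337.28

Take in order of value per unit:
- sleeping bag (187/14 per unit): all 14 → value 187, running total 187.00
- tent (129/36 per unit): all 36 → value 129, running total 316.00
- water filter (76/25 per unit): 7 of 25 → value 7×76/25 = 21.2800, running total 337.28
Total 337.28.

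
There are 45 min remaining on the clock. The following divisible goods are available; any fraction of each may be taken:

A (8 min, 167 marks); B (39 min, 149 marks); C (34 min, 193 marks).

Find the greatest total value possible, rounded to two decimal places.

Take in order of value per unit:
- A (167/8 per unit): all 8 → value 167, running total 167.00
- C (193/34 per unit): all 34 → value 193, running total 360.00
- B (149/39 per unit): 3 of 39 → value 3×149/39 = 11.4615, running total 371.46
Total 371.46.

371.46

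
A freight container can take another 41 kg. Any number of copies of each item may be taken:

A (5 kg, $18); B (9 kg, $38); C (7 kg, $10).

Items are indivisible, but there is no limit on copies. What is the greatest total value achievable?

Best value-per-unit is B at 38/9; filling with it alone gives 4×38 = 152.
Optimal mix: 1×A + 4×B → weight 41, value 170.

$170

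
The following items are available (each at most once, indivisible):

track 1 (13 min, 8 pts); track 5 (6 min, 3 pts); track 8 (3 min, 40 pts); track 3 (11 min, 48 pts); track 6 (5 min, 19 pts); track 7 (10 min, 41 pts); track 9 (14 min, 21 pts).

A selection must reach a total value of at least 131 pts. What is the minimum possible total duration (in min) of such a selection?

Subsets with value ≥ 131, sorted by total duration:
- track 8+track 3+track 6+track 7: duration 29, value 148
- track 5+track 8+track 3+track 7: duration 30, value 132
- track 5+track 8+track 3+track 6+track 7: duration 35, value 151
- track 1+track 8+track 3+track 7: duration 37, value 137
Minimum duration: 29 min.

29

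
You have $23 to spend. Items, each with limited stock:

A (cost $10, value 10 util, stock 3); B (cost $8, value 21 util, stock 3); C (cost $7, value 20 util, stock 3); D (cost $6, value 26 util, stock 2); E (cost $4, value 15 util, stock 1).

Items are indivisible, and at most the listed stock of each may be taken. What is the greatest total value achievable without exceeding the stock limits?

Best selections within cost 23 and stock limits:
- 1×C + 2×D + 1×E: cost 23, value 87
- 1×B + 2×D: cost 20, value 73
Best: 87 util.

87 util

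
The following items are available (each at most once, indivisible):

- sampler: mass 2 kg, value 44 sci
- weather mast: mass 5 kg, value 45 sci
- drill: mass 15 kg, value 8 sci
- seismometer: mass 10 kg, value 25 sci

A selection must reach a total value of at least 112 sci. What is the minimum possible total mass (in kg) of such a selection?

17

Subsets with value ≥ 112, sorted by total mass:
- sampler+weather mast+seismometer: mass 17, value 114
- sampler+weather mast+drill+seismometer: mass 32, value 122
Minimum mass: 17 kg.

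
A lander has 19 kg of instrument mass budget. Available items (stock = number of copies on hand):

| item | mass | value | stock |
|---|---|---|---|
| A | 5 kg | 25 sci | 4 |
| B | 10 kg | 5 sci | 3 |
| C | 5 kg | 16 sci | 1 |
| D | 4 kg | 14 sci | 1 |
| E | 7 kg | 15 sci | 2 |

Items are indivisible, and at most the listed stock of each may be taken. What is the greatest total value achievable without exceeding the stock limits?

89 sci

Best selections within mass 19 and stock limits:
- 3×A + 1×D: mass 19, value 89
- 2×A + 1×C + 1×D: mass 19, value 80
Best: 89 sci.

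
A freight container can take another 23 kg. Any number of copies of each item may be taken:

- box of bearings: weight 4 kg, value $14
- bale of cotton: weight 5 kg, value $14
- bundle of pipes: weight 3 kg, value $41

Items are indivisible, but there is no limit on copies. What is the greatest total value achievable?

$287

Best value-per-unit is bundle of pipes at 41/3, and filling with it alone uses weight 7×3=21. No mix of the others beats 7×41 = 287.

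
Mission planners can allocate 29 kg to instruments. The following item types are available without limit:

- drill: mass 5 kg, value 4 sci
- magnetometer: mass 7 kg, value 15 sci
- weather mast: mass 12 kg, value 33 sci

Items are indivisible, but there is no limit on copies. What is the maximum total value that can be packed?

70 sci

Best value-per-unit is weather mast at 33/12; filling with it alone gives 2×33 = 66.
Optimal mix: 1×drill + 2×weather mast → mass 29, value 70.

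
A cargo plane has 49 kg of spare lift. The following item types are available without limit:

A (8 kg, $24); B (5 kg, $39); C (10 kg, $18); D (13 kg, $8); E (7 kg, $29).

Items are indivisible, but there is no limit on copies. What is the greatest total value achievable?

Best value-per-unit is B at 39/5, and filling with it alone uses weight 9×5=45. No mix of the others beats 9×39 = 351.

$351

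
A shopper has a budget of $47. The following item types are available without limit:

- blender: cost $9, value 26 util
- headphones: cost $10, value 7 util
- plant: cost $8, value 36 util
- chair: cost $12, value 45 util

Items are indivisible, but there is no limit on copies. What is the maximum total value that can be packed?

189 util

Best value-per-unit is plant at 36/8; filling with it alone gives 5×36 = 180.
Optimal mix: 4×plant + 1×chair → cost 44, value 189.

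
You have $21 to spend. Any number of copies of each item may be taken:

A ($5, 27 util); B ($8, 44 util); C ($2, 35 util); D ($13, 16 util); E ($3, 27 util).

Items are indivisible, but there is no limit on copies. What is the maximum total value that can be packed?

350 util

Best value-per-unit is C at 35/2, and filling with it alone uses cost 10×2=20. No mix of the others beats 10×35 = 350.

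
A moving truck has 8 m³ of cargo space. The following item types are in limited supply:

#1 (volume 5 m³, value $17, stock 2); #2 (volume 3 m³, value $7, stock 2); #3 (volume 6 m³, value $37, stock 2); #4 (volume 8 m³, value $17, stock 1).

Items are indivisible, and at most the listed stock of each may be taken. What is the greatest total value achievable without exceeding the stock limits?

$37

Top feasible selections:
- 1×#3: volume 6, value 37
- 1×#1 + 1×#2: volume 8, value 24
- 1×#1: volume 5, value 17
- 1×#4: volume 8, value 17
Best: $37.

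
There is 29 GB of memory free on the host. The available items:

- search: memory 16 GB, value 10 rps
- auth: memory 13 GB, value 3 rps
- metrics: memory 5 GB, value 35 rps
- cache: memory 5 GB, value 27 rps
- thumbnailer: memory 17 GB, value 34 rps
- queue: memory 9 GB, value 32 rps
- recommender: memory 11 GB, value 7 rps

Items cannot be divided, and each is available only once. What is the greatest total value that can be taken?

Check high-value combinations within 29 GB:
- metrics+cache+thumbnailer: memory 5+5+17=27, value 35+27+34=96
- metrics+cache+queue: memory 5+5+9=19, value 35+27+32=94
- metrics+queue+recommender: memory 5+9+11=25, value 35+32+7=74
- search+metrics+cache: memory 16+5+5=26, value 10+35+27=72
- auth+metrics+queue: memory 13+5+9=27, value 3+35+32=70
Best: 96 rps.

96 rps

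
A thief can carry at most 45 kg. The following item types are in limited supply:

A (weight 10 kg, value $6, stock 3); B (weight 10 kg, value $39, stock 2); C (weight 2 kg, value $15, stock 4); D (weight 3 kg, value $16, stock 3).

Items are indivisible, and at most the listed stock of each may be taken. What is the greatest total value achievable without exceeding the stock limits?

Top feasible selections:
- 2×B + 4×C + 3×D: weight 37, value 186
- 1×A + 2×B + 3×C + 3×D: weight 45, value 177
- 1×A + 2×B + 4×C + 2×D: weight 44, value 176
- 2×B + 3×C + 3×D: weight 35, value 171
Best: $186.

$186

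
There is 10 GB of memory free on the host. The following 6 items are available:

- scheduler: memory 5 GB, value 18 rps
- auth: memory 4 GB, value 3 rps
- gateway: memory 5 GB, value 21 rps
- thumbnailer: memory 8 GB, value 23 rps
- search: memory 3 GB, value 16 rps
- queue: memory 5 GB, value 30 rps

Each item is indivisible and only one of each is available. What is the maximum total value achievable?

51 rps

This is a 0/1 knapsack; check combinations near the capacity.
- gateway+queue: memory 5+5=10, value 21+30=51
- scheduler+queue: memory 5+5=10, value 18+30=48
- search+queue: memory 3+5=8, value 16+30=46
- scheduler+gateway: memory 5+5=10, value 18+21=39
Best: 51 rps.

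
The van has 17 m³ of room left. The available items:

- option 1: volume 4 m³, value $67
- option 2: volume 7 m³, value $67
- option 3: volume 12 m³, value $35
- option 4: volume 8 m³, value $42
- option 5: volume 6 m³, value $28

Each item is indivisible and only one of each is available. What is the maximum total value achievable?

$162

Check high-value combinations within 17 m³:
- option 1+option 2+option 5: volume 4+7+6=17, value 67+67+28=162
- option 1+option 2: volume 4+7=11, value 67+67=134
- option 1+option 4: volume 4+8=12, value 67+42=109
Best: $162.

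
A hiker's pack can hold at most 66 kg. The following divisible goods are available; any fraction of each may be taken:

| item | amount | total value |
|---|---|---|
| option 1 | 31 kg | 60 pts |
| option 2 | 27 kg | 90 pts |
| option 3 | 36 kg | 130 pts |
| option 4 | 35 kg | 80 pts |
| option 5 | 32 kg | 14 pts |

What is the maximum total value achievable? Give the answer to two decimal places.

Take in order of value per unit:
- option 3 (130/36 per unit): all 36 → value 130, running total 130.00
- option 2 (90/27 per unit): all 27 → value 90, running total 220.00
- option 4 (80/35 per unit): 3 of 35 → value 3×80/35 = 6.8571, running total 226.86
Total 226.86.

226.86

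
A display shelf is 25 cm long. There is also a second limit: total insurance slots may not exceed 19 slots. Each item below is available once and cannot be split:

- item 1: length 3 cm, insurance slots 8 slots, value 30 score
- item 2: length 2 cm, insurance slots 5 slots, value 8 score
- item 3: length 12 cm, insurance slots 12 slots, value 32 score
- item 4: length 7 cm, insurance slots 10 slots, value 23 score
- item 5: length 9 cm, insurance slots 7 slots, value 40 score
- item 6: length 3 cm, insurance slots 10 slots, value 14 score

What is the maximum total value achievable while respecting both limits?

Feasible sets respecting both limits:
- item 3+item 5: length 21, insurance slots 19, value 72
- item 1+item 5: length 12, insurance slots 15, value 70
- item 4+item 5: length 16, insurance slots 17, value 63
Best: 72 score.

72 score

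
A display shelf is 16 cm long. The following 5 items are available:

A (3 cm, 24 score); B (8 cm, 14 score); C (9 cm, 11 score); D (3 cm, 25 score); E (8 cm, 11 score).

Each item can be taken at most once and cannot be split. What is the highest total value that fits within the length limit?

63 score

This is a 0/1 knapsack; check combinations near the capacity.
- A+B+D: length 3+8+3=14, value 24+14+25=63
- A+D+E: length 3+3+8=14, value 24+25+11=60
- A+C+D: length 3+9+3=15, value 24+11+25=60
- A+D: length 3+3=6, value 24+25=49
- B+D: length 8+3=11, value 14+25=39
Best: 63 score.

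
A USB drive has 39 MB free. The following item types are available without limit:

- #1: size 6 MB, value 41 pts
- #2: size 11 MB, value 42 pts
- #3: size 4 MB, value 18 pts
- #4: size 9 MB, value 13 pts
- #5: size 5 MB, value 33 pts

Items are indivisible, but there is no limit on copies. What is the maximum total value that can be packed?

Best value-per-unit is #1 at 41/6; filling with it alone gives 6×41 = 246.
Optimal mix: 4×#1 + 3×#5 → size 39, value 263.

263 pts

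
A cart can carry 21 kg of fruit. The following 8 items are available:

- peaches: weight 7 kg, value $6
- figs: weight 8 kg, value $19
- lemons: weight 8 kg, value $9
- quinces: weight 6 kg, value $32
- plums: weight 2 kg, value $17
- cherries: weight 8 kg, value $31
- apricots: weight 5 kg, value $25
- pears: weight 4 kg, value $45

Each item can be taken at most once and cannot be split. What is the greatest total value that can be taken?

$125

Check high-value combinations within 21 kg:
- quinces+plums+cherries+pears: weight 6+2+8+4=20, value 32+17+31+45=125
- quinces+plums+apricots+pears: weight 6+2+5+4=17, value 32+17+25+45=119
- plums+cherries+apricots+pears: weight 2+8+5+4=19, value 17+31+25+45=118
- figs+quinces+plums+pears: weight 8+6+2+4=20, value 19+32+17+45=113
- quinces+cherries+pears: weight 6+8+4=18, value 32+31+45=108
Best: $125.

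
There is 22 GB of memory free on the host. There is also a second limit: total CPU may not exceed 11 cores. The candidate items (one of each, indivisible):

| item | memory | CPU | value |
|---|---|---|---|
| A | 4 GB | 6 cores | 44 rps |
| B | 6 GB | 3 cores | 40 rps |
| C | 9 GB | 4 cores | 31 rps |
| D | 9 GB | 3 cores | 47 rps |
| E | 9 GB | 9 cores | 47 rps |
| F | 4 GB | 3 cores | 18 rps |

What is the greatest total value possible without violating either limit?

105 rps

Feasible sets respecting both limits:
- B+D+F: memory 19, CPU 9, value 105
- C+D+F: memory 22, CPU 10, value 96
- A+D: memory 13, CPU 9, value 91
- B+C+F: memory 19, CPU 10, value 89
Best: 105 rps.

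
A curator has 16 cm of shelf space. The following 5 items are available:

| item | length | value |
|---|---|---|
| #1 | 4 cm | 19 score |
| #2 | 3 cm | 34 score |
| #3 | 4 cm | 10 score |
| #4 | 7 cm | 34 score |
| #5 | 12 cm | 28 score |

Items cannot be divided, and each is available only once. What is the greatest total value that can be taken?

This is a 0/1 knapsack; check combinations near the capacity.
- #1+#2+#4: length 4+3+7=14, value 19+34+34=87
- #2+#3+#4: length 3+4+7=14, value 34+10+34=78
- #2+#4: length 3+7=10, value 34+34=68
Best: 87 score.

87 score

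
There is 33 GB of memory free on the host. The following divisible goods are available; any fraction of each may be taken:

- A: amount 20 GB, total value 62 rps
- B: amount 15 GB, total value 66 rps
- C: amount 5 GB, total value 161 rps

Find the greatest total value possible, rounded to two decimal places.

267.30

Take in order of value per unit:
- C (161/5 per unit): all 5 → value 161, running total 161.00
- B (66/15 per unit): all 15 → value 66, running total 227.00
- A (62/20 per unit): 13 of 20 → value 13×62/20 = 40.3000, running total 267.30
Total 267.30.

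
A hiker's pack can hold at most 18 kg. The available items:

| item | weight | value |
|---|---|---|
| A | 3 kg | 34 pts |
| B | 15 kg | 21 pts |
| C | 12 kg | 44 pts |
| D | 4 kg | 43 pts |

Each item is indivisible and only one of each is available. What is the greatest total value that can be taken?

87 pts

Check high-value combinations within 18 kg:
- C+D: weight 12+4=16, value 44+43=87
- A+C: weight 3+12=15, value 34+44=78
- A+D: weight 3+4=7, value 34+43=77
Best: 87 pts.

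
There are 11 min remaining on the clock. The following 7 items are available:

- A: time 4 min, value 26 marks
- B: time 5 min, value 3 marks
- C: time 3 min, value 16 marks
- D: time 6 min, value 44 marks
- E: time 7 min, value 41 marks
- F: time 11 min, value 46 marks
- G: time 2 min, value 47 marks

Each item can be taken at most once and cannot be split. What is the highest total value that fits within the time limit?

Check high-value combinations within 11 min:
- C+D+G: time 3+6+2=11, value 16+44+47=107
- D+G: time 6+2=8, value 44+47=91
- A+C+G: time 4+3+2=9, value 26+16+47=89
- E+G: time 7+2=9, value 41+47=88
Best: 107 marks.

107 marks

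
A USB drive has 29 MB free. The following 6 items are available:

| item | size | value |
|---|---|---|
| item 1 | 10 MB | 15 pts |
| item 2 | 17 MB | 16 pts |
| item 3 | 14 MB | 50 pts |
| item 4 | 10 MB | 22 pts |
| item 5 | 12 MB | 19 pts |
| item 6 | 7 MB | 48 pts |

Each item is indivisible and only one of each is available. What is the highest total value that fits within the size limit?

98 pts

Check high-value combinations within 29 MB:
- item 3+item 6: size 14+7=21, value 50+48=98
- item 4+item 5+item 6: size 10+12+7=29, value 22+19+48=89
- item 1+item 4+item 6: size 10+10+7=27, value 15+22+48=85
- item 1+item 5+item 6: size 10+12+7=29, value 15+19+48=82
- item 3+item 4: size 14+10=24, value 50+22=72
Best: 98 pts.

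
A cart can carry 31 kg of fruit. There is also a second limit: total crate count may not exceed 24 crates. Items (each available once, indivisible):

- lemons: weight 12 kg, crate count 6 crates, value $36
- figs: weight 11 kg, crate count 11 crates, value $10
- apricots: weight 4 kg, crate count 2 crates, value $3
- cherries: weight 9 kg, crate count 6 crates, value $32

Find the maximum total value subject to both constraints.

$71

Feasible sets respecting both limits:
- lemons+apricots+cherries: weight 25, crate count 14, value 71
- lemons+cherries: weight 21, crate count 12, value 68
- lemons+figs+apricots: weight 27, crate count 19, value 49
- lemons+figs: weight 23, crate count 17, value 46
Best: $71.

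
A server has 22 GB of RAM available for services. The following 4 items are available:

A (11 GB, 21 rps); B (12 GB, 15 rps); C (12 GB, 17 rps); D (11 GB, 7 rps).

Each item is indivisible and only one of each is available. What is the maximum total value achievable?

This is a 0/1 knapsack; check combinations near the capacity.
- A+D: memory 11+11=22, value 21+7=28
- A: memory 11, value 21
- C: memory 12, value 17
- B: memory 12, value 15
- D: memory 11, value 7
Best: 28 rps.

28 rps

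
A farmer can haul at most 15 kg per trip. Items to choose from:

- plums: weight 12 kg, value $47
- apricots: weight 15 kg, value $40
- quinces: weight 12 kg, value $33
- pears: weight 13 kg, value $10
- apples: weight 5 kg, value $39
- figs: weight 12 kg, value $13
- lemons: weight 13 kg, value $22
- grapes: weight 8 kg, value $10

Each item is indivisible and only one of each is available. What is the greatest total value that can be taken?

$49

Check high-value combinations within 15 kg:
- apples+grapes: weight 5+8=13, value 39+10=49
- plums: weight 12, value 47
- apricots: weight 15, value 40
- apples: weight 5, value 39
Best: $49.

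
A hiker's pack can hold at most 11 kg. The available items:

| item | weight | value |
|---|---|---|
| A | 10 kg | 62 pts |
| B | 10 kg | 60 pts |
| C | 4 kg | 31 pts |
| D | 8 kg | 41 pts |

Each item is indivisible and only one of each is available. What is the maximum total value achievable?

Check high-value combinations within 11 kg:
- A: weight 10, value 62
- B: weight 10, value 60
- D: weight 8, value 41
- C: weight 4, value 31
Best: 62 pts.

62 pts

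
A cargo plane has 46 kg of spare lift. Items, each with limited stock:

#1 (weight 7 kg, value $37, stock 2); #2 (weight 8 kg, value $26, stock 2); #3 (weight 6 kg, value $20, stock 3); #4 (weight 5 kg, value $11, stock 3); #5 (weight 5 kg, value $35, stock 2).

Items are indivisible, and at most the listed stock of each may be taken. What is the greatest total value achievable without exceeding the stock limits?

Best selections within weight 46 and stock limits:
- 2×#1 + 2×#2 + 1×#3 + 2×#5: weight 46, value 216
- 2×#1 + 1×#2 + 2×#3 + 2×#5: weight 44, value 210
- 2×#1 + 2×#2 + 1×#4 + 2×#5: weight 45, value 207
- 2×#1 + 2×#3 + 2×#4 + 2×#5: weight 46, value 206
Best: $216.

$216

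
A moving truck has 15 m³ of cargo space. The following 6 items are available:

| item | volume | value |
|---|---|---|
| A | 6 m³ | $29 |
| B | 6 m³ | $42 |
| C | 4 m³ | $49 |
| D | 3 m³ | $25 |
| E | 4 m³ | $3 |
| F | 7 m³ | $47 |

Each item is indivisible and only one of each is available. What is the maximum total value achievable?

$121

Check high-value combinations within 15 m³:
- C+D+F: volume 4+3+7=14, value 49+25+47=121
- B+C+D: volume 6+4+3=13, value 42+49+25=116
- A+C+D: volume 6+4+3=13, value 29+49+25=103
- C+E+F: volume 4+4+7=15, value 49+3+47=99
Best: $121.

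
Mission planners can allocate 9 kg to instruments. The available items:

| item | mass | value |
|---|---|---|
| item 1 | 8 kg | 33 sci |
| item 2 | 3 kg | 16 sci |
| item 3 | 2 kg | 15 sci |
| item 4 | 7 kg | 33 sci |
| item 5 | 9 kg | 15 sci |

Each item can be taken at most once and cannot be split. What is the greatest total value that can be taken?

48 sci

Check high-value combinations within 9 kg:
- item 3+item 4: mass 2+7=9, value 15+33=48
- item 4: mass 7, value 33
- item 1: mass 8, value 33
Best: 48 sci.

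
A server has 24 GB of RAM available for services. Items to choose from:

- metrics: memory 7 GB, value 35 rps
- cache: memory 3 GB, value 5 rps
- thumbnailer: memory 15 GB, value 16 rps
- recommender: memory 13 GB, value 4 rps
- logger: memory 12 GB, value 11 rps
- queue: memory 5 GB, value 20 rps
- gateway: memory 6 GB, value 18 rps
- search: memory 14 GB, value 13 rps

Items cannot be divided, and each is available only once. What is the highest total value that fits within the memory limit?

Check high-value combinations within 24 GB:
- metrics+cache+queue+gateway: memory 7+3+5+6=21, value 35+5+20+18=78
- metrics+queue+gateway: memory 7+5+6=18, value 35+20+18=73
- metrics+logger+queue: memory 7+12+5=24, value 35+11+20=66
- metrics+cache+queue: memory 7+3+5=15, value 35+5+20=60
Best: 78 rps.

78 rps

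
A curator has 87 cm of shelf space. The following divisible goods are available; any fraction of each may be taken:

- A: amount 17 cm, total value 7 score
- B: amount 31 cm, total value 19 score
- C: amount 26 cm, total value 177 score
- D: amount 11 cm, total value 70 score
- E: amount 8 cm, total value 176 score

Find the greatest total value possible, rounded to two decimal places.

446.53

Take in order of value per unit:
- E (176/8 per unit): all 8 → value 176, running total 176.00
- C (177/26 per unit): all 26 → value 177, running total 353.00
- D (70/11 per unit): all 11 → value 70, running total 423.00
- B (19/31 per unit): all 31 → value 19, running total 442.00
- A (7/17 per unit): 11 of 17 → value 11×7/17 = 4.5294, running total 446.53
Total 446.53.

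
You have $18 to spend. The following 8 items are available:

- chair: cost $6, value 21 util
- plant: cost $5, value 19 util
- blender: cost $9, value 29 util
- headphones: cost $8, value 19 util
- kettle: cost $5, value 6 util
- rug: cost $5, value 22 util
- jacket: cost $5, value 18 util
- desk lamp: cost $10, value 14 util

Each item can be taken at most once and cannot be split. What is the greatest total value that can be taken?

62 util

Check high-value combinations within $18:
- chair+plant+rug: cost 6+5+5=16, value 21+19+22=62
- chair+rug+jacket: cost 6+5+5=16, value 21+22+18=61
- plant+headphones+rug: cost 5+8+5=18, value 19+19+22=60
- plant+rug+jacket: cost 5+5+5=15, value 19+22+18=59
- headphones+rug+jacket: cost 8+5+5=18, value 19+22+18=59
Best: 62 util.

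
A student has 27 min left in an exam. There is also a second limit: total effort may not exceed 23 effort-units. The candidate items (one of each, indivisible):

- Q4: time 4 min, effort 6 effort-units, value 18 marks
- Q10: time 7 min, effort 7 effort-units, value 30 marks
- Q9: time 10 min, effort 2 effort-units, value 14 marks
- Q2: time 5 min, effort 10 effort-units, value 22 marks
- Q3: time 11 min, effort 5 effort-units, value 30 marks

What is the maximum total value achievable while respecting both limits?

Feasible sets respecting both limits:
- Q10+Q2+Q3: time 23, effort 22, value 82
- Q4+Q10+Q3: time 22, effort 18, value 78
- Q4+Q10+Q2: time 16, effort 23, value 70
- Q4+Q2+Q3: time 20, effort 21, value 70
Best: 82 marks.

82 marks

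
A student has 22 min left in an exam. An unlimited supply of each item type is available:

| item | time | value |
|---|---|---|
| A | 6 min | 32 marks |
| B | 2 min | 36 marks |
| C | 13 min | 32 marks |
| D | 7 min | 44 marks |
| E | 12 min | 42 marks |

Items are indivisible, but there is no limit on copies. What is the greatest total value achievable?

396 marks

Best value-per-unit is B at 36/2, and filling with it alone uses time 11×2=22. No mix of the others beats 11×36 = 396.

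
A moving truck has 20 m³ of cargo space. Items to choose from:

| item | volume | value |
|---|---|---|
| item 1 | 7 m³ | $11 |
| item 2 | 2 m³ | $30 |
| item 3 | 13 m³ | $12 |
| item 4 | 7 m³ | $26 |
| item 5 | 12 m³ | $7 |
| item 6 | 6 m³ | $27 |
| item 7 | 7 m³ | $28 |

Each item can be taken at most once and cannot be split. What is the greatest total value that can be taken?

$85

This is a 0/1 knapsack; check combinations near the capacity.
- item 2+item 6+item 7: volume 2+6+7=15, value 30+27+28=85
- item 2+item 4+item 7: volume 2+7+7=16, value 30+26+28=84
- item 2+item 4+item 6: volume 2+7+6=15, value 30+26+27=83
Best: $85.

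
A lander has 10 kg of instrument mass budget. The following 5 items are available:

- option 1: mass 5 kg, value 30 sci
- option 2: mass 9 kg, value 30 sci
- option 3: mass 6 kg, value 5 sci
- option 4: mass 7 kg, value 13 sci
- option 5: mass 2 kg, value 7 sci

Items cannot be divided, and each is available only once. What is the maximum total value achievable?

This is a 0/1 knapsack; check combinations near the capacity.
- option 1+option 5: mass 5+2=7, value 30+7=37
- option 1: mass 5, value 30
- option 2: mass 9, value 30
Best: 37 sci.

37 sci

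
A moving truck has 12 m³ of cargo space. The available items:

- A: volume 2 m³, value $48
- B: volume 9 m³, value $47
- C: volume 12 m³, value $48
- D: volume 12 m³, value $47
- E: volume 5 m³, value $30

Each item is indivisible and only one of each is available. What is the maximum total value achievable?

$95

Check high-value combinations within 12 m³:
- A+B: volume 2+9=11, value 48+47=95
- A+E: volume 2+5=7, value 48+30=78
- A: volume 2, value 48
- C: volume 12, value 48
Best: $95.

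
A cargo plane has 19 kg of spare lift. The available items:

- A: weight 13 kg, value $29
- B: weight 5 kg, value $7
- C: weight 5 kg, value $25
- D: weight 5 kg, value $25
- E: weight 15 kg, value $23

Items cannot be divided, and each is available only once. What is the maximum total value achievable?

Check high-value combinations within 19 kg:
- B+C+D: weight 5+5+5=15, value 7+25+25=57
- A+C: weight 13+5=18, value 29+25=54
- A+D: weight 13+5=18, value 29+25=54
- C+D: weight 5+5=10, value 25+25=50
Best: $57.

$57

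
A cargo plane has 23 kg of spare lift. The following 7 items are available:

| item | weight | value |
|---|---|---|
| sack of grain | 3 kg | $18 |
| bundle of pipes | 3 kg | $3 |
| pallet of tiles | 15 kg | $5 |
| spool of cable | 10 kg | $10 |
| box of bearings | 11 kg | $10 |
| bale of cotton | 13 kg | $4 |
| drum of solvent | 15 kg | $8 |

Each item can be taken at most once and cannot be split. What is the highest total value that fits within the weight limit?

$31

Check high-value combinations within 23 kg:
- sack of grain+bundle of pipes+spool of cable: weight 3+3+10=16, value 18+3+10=31
- sack of grain+bundle of pipes+box of bearings: weight 3+3+11=17, value 18+3+10=31
- sack of grain+bundle of pipes+drum of solvent: weight 3+3+15=21, value 18+3+8=29
- sack of grain+spool of cable: weight 3+10=13, value 18+10=28
- sack of grain+box of bearings: weight 3+11=14, value 18+10=28
Best: $31.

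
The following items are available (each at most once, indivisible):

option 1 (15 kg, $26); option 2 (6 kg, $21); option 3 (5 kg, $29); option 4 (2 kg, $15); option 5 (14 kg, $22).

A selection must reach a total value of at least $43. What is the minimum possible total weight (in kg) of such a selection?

7

Subsets with value ≥ 43, sorted by total weight:
- option 3+option 4: weight 7, value 44
- option 2+option 3: weight 11, value 50
Minimum weight: 7 kg.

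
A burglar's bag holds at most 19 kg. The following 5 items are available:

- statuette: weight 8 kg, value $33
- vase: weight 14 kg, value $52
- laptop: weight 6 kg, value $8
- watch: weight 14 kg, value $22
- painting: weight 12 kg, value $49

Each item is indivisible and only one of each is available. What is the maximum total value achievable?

$57

Check high-value combinations within 19 kg:
- laptop+painting: weight 6+12=18, value 8+49=57
- vase: weight 14, value 52
- painting: weight 12, value 49
Best: $57.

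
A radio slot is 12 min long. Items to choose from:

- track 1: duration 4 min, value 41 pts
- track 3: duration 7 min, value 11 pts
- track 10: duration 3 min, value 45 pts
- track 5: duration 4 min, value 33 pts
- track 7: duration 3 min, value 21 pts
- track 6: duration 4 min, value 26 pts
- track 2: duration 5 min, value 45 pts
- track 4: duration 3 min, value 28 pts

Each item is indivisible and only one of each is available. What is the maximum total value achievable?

131 pts

Check high-value combinations within 12 min:
- track 1+track 10+track 2: duration 4+3+5=12, value 41+45+45=131
- track 10+track 5+track 2: duration 3+4+5=12, value 45+33+45=123
- track 1+track 10+track 5: duration 4+3+4=11, value 41+45+33=119
- track 10+track 2+track 4: duration 3+5+3=11, value 45+45+28=118
Best: 131 pts.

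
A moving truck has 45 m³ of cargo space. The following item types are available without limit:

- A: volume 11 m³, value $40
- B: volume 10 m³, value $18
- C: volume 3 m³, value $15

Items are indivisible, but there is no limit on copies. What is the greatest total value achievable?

$225

Best value-per-unit is C at 15/3, and filling with it alone uses volume 15×3=45. No mix of the others beats 15×15 = 225.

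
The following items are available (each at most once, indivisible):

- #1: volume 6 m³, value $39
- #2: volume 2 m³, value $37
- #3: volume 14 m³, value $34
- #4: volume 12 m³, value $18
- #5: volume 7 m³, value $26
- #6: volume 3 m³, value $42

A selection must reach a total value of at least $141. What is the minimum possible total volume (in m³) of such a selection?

Subsets with value ≥ 141, sorted by total volume:
- #1+#2+#5+#6: volume 18, value 144
- #1+#2+#3+#6: volume 25, value 152
- #1+#2+#4+#5+#6: volume 30, value 162
- #1+#3+#5+#6: volume 30, value 141
Minimum volume: 18 m³.

18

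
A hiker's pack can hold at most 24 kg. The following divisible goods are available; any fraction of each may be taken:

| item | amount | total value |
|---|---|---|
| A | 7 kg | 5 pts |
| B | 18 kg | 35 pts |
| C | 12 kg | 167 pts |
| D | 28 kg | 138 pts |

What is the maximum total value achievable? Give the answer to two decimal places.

Take in order of value per unit:
- C (167/12 per unit): all 12 → value 167, running total 167.00
- D (138/28 per unit): 12 of 28 → value 12×138/28 = 59.1429, running total 226.14
Total 226.14.

226.14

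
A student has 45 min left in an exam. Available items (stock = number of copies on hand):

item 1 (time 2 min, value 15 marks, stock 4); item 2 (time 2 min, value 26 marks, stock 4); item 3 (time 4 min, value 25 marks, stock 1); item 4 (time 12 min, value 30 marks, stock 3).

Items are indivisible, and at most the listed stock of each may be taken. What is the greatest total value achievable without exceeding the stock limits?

249 marks

Top feasible selections:
- 4×item 1 + 4×item 2 + 1×item 3 + 2×item 4: time 44, value 249
- 3×item 1 + 4×item 2 + 1×item 3 + 2×item 4: time 42, value 234
- 4×item 1 + 4×item 2 + 2×item 4: time 40, value 224
Best: 249 marks.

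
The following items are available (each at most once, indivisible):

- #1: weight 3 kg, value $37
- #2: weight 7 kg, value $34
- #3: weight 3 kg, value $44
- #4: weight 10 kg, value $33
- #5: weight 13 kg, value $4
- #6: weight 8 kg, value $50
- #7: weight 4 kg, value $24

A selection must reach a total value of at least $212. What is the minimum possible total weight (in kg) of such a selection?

Subsets with value ≥ 212, sorted by total weight:
- #1+#2+#3+#4+#6+#7: weight 35, value 222
- #1+#2+#3+#4+#5+#6+#7: weight 48, value 226
Minimum weight: 35 kg.

35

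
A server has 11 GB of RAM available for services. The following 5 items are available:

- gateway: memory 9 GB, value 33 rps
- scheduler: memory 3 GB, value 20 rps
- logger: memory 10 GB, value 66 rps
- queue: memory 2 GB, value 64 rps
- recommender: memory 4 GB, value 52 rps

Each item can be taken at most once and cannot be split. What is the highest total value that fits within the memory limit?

136 rps

Check high-value combinations within 11 GB:
- scheduler+queue+recommender: memory 3+2+4=9, value 20+64+52=136
- queue+recommender: memory 2+4=6, value 64+52=116
- gateway+queue: memory 9+2=11, value 33+64=97
- scheduler+queue: memory 3+2=5, value 20+64=84
- scheduler+recommender: memory 3+4=7, value 20+52=72
Best: 136 rps.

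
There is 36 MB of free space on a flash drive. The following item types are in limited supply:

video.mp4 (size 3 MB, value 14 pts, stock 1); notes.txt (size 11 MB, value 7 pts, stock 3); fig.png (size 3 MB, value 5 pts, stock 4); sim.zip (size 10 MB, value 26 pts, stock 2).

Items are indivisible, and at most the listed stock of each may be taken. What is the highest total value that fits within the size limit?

Best selections within size 36 and stock limits:
- 1×video.mp4 + 4×fig.png + 2×sim.zip: size 35, value 86
- 1×video.mp4 + 3×fig.png + 2×sim.zip: size 32, value 81
- 1×video.mp4 + 2×fig.png + 2×sim.zip: size 29, value 76
- 1×video.mp4 + 1×notes.txt + 2×sim.zip: size 34, value 73
Best: 86 pts.

86 pts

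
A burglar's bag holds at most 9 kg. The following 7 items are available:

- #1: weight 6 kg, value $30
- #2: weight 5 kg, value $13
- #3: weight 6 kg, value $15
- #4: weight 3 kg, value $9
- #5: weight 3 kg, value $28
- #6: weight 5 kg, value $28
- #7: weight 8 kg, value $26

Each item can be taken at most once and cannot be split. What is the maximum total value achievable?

$58

Check high-value combinations within 9 kg:
- #1+#5: weight 6+3=9, value 30+28=58
- #5+#6: weight 3+5=8, value 28+28=56
- #3+#5: weight 6+3=9, value 15+28=43
Best: $58.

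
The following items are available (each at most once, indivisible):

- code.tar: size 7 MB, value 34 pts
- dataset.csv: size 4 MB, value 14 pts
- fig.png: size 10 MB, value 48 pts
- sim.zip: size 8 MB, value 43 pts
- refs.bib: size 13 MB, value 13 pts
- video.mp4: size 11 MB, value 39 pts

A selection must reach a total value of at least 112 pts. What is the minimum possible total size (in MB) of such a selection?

25

Subsets with value ≥ 112, sorted by total size:
- code.tar+fig.png+sim.zip: size 25, value 125
- code.tar+sim.zip+video.mp4: size 26, value 116
- code.tar+fig.png+video.mp4: size 28, value 121
- code.tar+dataset.csv+fig.png+sim.zip: size 29, value 139
Minimum size: 25 MB.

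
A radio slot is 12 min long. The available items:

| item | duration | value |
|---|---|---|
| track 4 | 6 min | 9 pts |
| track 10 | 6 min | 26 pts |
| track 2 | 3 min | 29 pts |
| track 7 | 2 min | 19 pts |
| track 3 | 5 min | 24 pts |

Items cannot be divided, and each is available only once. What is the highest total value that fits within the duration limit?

74 pts

Check high-value combinations within 12 min:
- track 10+track 2+track 7: duration 6+3+2=11, value 26+29+19=74
- track 2+track 7+track 3: duration 3+2+5=10, value 29+19+24=72
- track 4+track 2+track 7: duration 6+3+2=11, value 9+29+19=57
- track 10+track 2: duration 6+3=9, value 26+29=55
Best: 74 pts.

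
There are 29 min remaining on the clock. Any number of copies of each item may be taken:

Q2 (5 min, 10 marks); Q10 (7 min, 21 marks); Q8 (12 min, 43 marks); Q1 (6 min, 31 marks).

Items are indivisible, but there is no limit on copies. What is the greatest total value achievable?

Best value-per-unit is Q1 at 31/6; filling with it alone gives 4×31 = 124.
Optimal mix: 1×Q2 + 4×Q1 → time 29, value 134.

134 marks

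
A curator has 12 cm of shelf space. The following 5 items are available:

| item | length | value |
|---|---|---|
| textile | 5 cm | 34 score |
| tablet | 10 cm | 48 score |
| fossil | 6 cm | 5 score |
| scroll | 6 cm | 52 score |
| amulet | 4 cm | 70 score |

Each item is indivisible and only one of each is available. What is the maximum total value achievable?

122 score

Check high-value combinations within 12 cm:
- scroll+amulet: length 6+4=10, value 52+70=122
- textile+amulet: length 5+4=9, value 34+70=104
- textile+scroll: length 5+6=11, value 34+52=86
- fossil+amulet: length 6+4=10, value 5+70=75
Best: 122 score.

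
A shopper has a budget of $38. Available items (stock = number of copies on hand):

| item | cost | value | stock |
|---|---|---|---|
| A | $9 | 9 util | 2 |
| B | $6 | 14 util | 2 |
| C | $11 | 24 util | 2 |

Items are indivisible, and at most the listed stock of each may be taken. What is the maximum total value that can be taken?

Best selections within cost 38 and stock limits:
- 2×B + 2×C: cost 34, value 76
- 1×A + 1×B + 2×C: cost 37, value 71
Best: 76 util.

76 util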